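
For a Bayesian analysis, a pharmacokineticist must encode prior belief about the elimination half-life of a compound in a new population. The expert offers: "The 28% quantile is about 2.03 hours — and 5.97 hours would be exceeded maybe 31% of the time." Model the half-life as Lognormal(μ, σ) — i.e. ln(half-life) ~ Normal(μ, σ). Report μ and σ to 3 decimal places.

If T ~ Lognormal(μ,σ) then ln T ~ Normal(μ,σ), so the p-quantile of ln T is μ + z_p·σ.
ln(2.03) = 0.708 and ln(5.97) = 1.787; z_{0.28} = -0.5828, z_{0.69} = 0.4959.
σ = (1.787 − 0.708)/(0.4959 − (-0.5828)) = 1.000.
μ = 0.708 − (-0.5828)·1.000 = 1.291.

μ ≈ 1.291, σ ≈ 1.000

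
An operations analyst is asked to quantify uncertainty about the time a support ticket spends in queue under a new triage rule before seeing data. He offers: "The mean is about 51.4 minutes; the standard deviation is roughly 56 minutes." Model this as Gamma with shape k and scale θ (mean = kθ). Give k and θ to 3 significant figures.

For Gamma(k, scale θ): mean = kθ, variance = kθ², so CV = 1/√k.
CV = SD/mean = 56/51.4 = 1.089, hence k = 1/CV² = 0.842.
Then θ = mean/k = 51.4/0.842 = 61.

k ≈ 0.842, θ ≈ 61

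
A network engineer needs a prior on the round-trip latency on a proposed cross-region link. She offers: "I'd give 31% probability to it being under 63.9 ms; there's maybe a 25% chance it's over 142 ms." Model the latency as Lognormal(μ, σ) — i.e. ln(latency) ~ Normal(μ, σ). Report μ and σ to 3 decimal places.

μ ≈ 4.496, σ ≈ 0.682

If T ~ Lognormal(μ,σ) then ln T ~ Normal(μ,σ), so the p-quantile of ln T is μ + z_p·σ.
ln(63.9) = 4.157 and ln(142) = 4.956; z_{0.31} = -0.4959, z_{0.75} = 0.6745.
σ = (4.956 − 4.157)/(0.6745 − (-0.4959)) = 0.682.
μ = 4.157 − (-0.4959)·0.682 = 4.496.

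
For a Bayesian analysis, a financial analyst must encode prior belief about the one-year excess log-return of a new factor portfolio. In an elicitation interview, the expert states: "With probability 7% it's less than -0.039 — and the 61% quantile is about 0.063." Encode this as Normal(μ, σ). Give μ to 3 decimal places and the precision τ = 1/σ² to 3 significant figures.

μ = 0.047, τ = 296

For Normal(μ,σ), the p-quantile is μ + z_p·σ. Here z_{0.07} = -1.476, z_{0.61} = 0.2793.
So -0.039 = μ − 1.476σ and 0.063 = μ + 0.2793σ.
Subtracting: σ = (0.063 − -0.039)/(0.2793 − (-1.476)) = 0.058.
Then μ = -0.039 − (-1.476)·0.058 = 0.047.
Precision τ = 1/σ² = 1/0.05812² = 296.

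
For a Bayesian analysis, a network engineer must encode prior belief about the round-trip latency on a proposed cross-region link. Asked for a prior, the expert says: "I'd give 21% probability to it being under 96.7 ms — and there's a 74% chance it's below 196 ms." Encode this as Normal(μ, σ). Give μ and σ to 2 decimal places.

μ = 151.93, σ = 68.49

For Normal(μ,σ), the p-quantile is μ + z_p·σ. Here z_{0.21} = -0.8064, z_{0.74} = 0.6433.
So 96.7 = μ − 0.8064σ and 196 = μ + 0.6433σ.
Subtracting: σ = (196 − 96.7)/(0.6433 − (-0.8064)) = 68.49.
Then μ = 96.7 − (-0.8064)·68.49 = 151.93.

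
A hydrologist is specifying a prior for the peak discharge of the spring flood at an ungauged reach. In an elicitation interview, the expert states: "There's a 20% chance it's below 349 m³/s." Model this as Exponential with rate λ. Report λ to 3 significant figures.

λ ≈ 0.000639

P(T < 349.0) = 1 − e^(−λ·349.0) = 0.2, so λ = −ln(1−0.2)/349.0 = −ln(0.8)/349.0 = 0.000639.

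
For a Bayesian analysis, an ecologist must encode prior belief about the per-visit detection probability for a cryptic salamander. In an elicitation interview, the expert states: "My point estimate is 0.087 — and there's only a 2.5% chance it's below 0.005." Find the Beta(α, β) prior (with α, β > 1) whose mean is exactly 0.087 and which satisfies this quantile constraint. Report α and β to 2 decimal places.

With mean 0.087 fixed, write α = 0.087s, β = 0.913s where s = α+β.
Need P(θ < 0.005) = 0.025 under Beta(0.087s, 0.913s). Normal approximation: (q−m)/√(m(1−m)/s) ≈ z_{0.025} = -1.96, so s ≈ 0.087·0.913·(-1.96)²/(0.005−0.087)² = 45.4.
At s = 45.4: P(θ<0.005) ≈ 0.000. Adjusting to match 0.025 gives s ≈ 15.06.
So α = 0.087·15.06 ≈ 1.31, β = 0.913·15.06 ≈ 13.75.

α ≈ 1.31, β ≈ 13.75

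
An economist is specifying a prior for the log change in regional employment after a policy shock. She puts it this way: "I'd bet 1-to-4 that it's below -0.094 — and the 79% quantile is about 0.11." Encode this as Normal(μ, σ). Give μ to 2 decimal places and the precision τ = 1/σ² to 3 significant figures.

For Normal(μ,σ), the p-quantile is μ + z_p·σ. Here z_{0.2} = -0.8416, z_{0.79} = 0.8064.
So -0.094 = μ − 0.8416σ and 0.11 = μ + 0.8064σ.
Subtracting: σ = (0.11 − -0.094)/(0.8064 − (-0.8416)) = 0.12.
Then μ = -0.094 − (-0.8416)·0.12 = 0.01.
Precision τ = 1/σ² = 1/0.1238² = 65.3.

μ = 0.01, τ = 65.3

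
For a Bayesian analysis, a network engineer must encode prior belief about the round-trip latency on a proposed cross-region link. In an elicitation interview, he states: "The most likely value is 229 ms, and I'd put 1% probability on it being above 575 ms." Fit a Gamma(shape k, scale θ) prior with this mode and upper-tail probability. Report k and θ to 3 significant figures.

Gamma(k,θ) with k>1 has mode (k−1)θ, so θ = 229/(k−1).
Need P(X < 575) = 0.99 with θ tied to k this way. Start at k = 2, θ = 229: P(X<575) ≈ 0.715.
Too low — raise k to concentrate. Iterating converges to k ≈ 6.53.
Then θ = 229/(6.53−1) ≈ 41.4.

k ≈ 6.53, θ ≈ 41.4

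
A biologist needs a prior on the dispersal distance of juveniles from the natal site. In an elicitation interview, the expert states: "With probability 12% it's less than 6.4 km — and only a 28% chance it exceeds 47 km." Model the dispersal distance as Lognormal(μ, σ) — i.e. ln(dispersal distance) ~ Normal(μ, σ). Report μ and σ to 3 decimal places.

If T ~ Lognormal(μ,σ) then ln T ~ Normal(μ,σ), so the p-quantile of ln T is μ + z_p·σ.
ln(6.4) = 1.856 and ln(47) = 3.85; z_{0.12} = -1.175, z_{0.72} = 0.5828.
σ = (3.85 − 1.856)/(0.5828 − (-1.175)) = 1.134.
μ = 1.856 − (-1.175)·1.134 = 3.189.

μ ≈ 3.189, σ ≈ 1.134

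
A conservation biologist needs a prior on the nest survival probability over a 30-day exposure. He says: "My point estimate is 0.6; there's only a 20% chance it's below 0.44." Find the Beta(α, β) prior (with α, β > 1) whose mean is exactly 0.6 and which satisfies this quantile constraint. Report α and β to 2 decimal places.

With mean 0.6 fixed, write α = 0.6s, β = 0.4s where s = α+β.
Need P(θ < 0.44) = 0.2 under Beta(0.6s, 0.4s). Normal approximation: (q−m)/√(m(1−m)/s) ≈ z_{0.2} = -0.842, so s ≈ 0.6·0.4·(-0.842)²/(0.44−0.6)² = 6.6.
At s = 6.6: P(θ<0.44) ≈ 0.198. Adjusting to match 0.2 gives s ≈ 6.50.
So α = 0.6·6.50 ≈ 3.90, β = 0.4·6.50 ≈ 2.60.

α ≈ 3.90, β ≈ 2.60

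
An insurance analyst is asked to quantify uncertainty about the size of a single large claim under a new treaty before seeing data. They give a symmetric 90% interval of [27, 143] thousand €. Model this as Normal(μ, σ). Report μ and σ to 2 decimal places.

A symmetric 90% interval runs μ ± z·σ with z = 1.645.
Half-width = 58, so σ = 58/1.645 = 35.26.
μ is the interval midpoint, 85.00.

μ = 85.00, σ = 35.26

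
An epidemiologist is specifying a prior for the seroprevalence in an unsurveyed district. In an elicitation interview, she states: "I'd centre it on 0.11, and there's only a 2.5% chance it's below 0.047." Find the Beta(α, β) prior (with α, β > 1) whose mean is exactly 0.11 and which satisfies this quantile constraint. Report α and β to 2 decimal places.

With mean 0.11 fixed, write α = 0.11s, β = 0.89s where s = α+β.
Need P(θ < 0.047) = 0.025 under Beta(0.11s, 0.89s). Normal approximation: (q−m)/√(m(1−m)/s) ≈ z_{0.025} = -1.96, so s ≈ 0.11·0.89·(-1.96)²/(0.047−0.11)² = 94.8.
At s = 94.8: P(θ<0.047) ≈ 0.008. Adjusting to match 0.025 gives s ≈ 65.91.
So α = 0.11·65.91 ≈ 7.25, β = 0.89·65.91 ≈ 58.66.

α ≈ 7.25, β ≈ 58.66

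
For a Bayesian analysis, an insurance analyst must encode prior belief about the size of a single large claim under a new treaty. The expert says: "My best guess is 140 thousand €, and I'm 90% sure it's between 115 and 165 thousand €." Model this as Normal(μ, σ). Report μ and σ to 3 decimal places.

A symmetric 90% interval runs μ ± z·σ with z = 1.645.
Half-width = 25, so σ = 25/1.645 = 15.199.
μ is the stated best guess, 140.000.

μ = 140.000, σ = 15.199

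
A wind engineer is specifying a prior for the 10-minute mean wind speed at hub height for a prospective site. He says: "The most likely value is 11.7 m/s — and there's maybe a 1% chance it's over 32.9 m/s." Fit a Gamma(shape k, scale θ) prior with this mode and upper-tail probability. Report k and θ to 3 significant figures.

Gamma(k,θ) with k>1 has mode (k−1)θ, so θ = 11.7/(k−1).
Need P(X < 32.9) = 0.99 with θ tied to k this way. Start at k = 2, θ = 11.7: P(X<32.9) ≈ 0.771.
Too low — raise k to concentrate. Iterating converges to k ≈ 5.28.
Then θ = 11.7/(5.28−1) ≈ 2.74.

k ≈ 5.28, θ ≈ 2.74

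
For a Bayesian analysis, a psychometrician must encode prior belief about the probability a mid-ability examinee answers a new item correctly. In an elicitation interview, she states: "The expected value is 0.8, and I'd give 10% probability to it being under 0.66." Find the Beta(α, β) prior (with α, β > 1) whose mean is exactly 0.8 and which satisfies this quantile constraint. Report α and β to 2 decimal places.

α ≈ 11.53, β ≈ 2.88

With mean 0.8 fixed, write α = 0.8s, β = 0.2s where s = α+β.
Need P(θ < 0.66) = 0.1 under Beta(0.8s, 0.2s). Normal approximation: (q−m)/√(m(1−m)/s) ≈ z_{0.1} = -1.28, so s ≈ 0.8·0.2·(-1.28)²/(0.66−0.8)² = 13.4.
At s = 13.4: P(θ<0.66) ≈ 0.107. Adjusting to match 0.1 gives s ≈ 14.42.
So α = 0.8·14.42 ≈ 11.53, β = 0.2·14.42 ≈ 2.88.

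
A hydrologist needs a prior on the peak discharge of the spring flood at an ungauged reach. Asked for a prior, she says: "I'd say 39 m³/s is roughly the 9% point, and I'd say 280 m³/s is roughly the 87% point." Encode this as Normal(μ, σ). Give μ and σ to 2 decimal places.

The p-quantile of Normal(μ,σ) is μ + z_p·σ, with z_{0.09} = -1.341 and z_{0.87} = 1.126.
Eliminate σ: μ = (z₂·x₁ − z₁·x₂)/(z₂ − z₁) = (1.126·39 − (-1.341)·280)/2.467 = 169.97.
Then σ = (x₂ − x₁)/(z₂ − z₁) = (280 − 39)/2.467 = 97.68.

μ = 169.97, σ = 97.68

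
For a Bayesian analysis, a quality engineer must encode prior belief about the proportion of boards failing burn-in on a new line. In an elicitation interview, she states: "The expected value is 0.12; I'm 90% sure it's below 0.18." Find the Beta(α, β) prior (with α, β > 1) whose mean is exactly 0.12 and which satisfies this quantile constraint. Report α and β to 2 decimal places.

With mean 0.12 fixed, write α = 0.12s, β = 0.88s where s = α+β.
Need P(θ < 0.18) = 0.9 under Beta(0.12s, 0.88s). Normal approximation: (q−m)/√(m(1−m)/s) ≈ z_{0.9} = 1.28, so s ≈ 0.12·0.88·(1.28)²/(0.18−0.12)² = 48.2.
At s = 48.2: P(θ<0.18) ≈ 0.893. Adjusting to match 0.9 gives s ≈ 51.78.
So α = 0.12·51.78 ≈ 6.21, β = 0.88·51.78 ≈ 45.57.

α ≈ 6.21, β ≈ 45.57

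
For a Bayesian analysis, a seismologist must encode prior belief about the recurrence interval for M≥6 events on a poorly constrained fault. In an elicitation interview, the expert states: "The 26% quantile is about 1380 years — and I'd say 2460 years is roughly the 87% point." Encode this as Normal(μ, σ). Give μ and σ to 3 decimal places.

The p-quantile of Normal(μ,σ) is μ + z_p·σ, with z_{0.26} = -0.6433 and z_{0.87} = 1.126.
Eliminate σ: μ = (z₂·x₁ − z₁·x₂)/(z₂ − z₁) = (1.126·1380 − (-0.6433)·2460)/1.77 = 1772.608.
Then σ = (x₂ − x₁)/(z₂ − z₁) = (2460 − 1380)/1.77 = 610.260.

μ = 1772.608, σ = 610.260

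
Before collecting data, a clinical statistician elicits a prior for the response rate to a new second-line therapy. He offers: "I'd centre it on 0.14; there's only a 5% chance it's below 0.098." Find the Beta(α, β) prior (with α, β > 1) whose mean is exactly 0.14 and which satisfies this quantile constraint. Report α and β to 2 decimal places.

α ≈ 22.74, β ≈ 139.68

With mean 0.14 fixed, write α = 0.14s, β = 0.86s where s = α+β.
Need P(θ < 0.098) = 0.05 under Beta(0.14s, 0.86s). Normal approximation: (q−m)/√(m(1−m)/s) ≈ z_{0.05} = -1.64, so s ≈ 0.14·0.86·(-1.64)²/(0.098−0.14)² = 184.7.
At s = 184.7: P(θ<0.098) ≈ 0.039. Adjusting to match 0.05 gives s ≈ 162.42.
So α = 0.14·162.42 ≈ 22.74, β = 0.86·162.42 ≈ 139.68.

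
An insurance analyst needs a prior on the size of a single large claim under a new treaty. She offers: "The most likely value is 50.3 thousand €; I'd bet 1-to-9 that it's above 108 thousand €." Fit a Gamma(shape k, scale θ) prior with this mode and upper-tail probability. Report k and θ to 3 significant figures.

Gamma(k,θ) with k>1 has mode (k−1)θ, so θ = 50.3/(k−1).
Need P(X < 108) = 0.9 with θ tied to k this way. Start at k = 2, θ = 50.3: P(X<108) ≈ 0.632.
Too low — raise k to concentrate. Iterating converges to k ≈ 4.29.
Then θ = 50.3/(4.29−1) ≈ 15.3.

k ≈ 4.29, θ ≈ 15.3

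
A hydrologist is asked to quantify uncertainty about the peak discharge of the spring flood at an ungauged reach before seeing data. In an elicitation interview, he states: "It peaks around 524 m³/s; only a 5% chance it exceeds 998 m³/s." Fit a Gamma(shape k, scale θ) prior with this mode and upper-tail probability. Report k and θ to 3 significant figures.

k ≈ 7.7, θ ≈ 78.2

Gamma(k,θ) with k>1 has mode (k−1)θ, so θ = 524/(k−1).
Need P(X < 998) = 0.95 with θ tied to k this way. Start at k = 2, θ = 524: P(X<998) ≈ 0.568.
Too low — raise k to concentrate. Iterating converges to k ≈ 7.7.
Then θ = 524/(7.7−1) ≈ 78.2.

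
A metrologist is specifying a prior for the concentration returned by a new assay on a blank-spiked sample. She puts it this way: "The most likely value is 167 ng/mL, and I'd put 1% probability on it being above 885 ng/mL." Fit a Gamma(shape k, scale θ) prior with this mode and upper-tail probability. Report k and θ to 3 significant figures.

k ≈ 2.38, θ ≈ 121

Gamma(k,θ) with k>1 has mode (k−1)θ, so θ = 167/(k−1).
Need P(X < 885) = 0.99 with θ tied to k this way. Start at k = 2, θ = 167: P(X<885) ≈ 0.969.
Too low — raise k to concentrate. Iterating converges to k ≈ 2.38.
Then θ = 167/(2.38−1) ≈ 121.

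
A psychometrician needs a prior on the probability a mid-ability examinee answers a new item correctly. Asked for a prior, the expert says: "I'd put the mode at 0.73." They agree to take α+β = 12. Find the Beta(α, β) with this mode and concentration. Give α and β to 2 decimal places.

α = 8.30, β = 3.70

For α,β > 1 the Beta mode is (α−1)/(α+β−2). With α+β = 12, the mode is (α−1)/10.
Set (α−1)/10 = 0.73 → α = 1 + 0.73·10 = 8.30.
β = 12 − α = 3.70.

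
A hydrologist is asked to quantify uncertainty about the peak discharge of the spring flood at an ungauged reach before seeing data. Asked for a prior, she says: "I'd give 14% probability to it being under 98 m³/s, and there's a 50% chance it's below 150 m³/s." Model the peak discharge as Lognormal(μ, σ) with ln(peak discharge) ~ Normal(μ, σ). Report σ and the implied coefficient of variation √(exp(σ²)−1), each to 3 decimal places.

σ ≈ 0.394, CV ≈ 0.410

If T ~ Lognormal(μ,σ) then ln T ~ Normal(μ,σ), so the p-quantile of ln T is μ + z_p·σ.
ln(98) = 4.585 and ln(150) = 5.011; z_{0.14} = -1.08, z_{0.5} = 0.
σ = (5.011 − 4.585)/(0 − (-1.08)) = 0.394.
μ = 4.585 − (-1.08)·0.394 = 5.011.
CV = √(exp(σ²)−1) = √(exp(0.1553)−1) = 0.410.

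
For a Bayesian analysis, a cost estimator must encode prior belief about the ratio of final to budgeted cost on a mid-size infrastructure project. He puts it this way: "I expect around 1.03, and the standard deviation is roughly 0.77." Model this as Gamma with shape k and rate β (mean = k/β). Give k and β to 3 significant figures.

k ≈ 1.79, β ≈ 1.74

For Gamma(k, rate β): mean = k/β, variance = k/β², so CV = 1/√k.
CV = SD/mean = 0.77/1.03 = 0.7476, hence k = 1/CV² = 1.79.
Then β = k/mean = 1.79/1.03 = 1.74.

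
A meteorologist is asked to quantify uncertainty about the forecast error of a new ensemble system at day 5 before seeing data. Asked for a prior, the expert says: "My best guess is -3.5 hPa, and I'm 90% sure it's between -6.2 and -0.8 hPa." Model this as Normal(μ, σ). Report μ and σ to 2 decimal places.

μ = -3.50, σ = 1.64

A symmetric 90% interval runs μ ± z·σ with z = 1.645.
Half-width = 2.7, so σ = 2.7/1.645 = 1.64.
μ is the stated best guess, -3.50.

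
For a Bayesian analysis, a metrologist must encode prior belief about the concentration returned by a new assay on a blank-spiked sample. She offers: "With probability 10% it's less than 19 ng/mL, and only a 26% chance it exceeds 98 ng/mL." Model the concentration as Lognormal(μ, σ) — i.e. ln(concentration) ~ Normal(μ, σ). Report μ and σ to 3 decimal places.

μ ≈ 4.037, σ ≈ 0.852

If T ~ Lognormal(μ,σ) then ln T ~ Normal(μ,σ), so the p-quantile of ln T is μ + z_p·σ.
ln(19) = 2.944 and ln(98) = 4.585; z_{0.1} = -1.282, z_{0.74} = 0.6433.
σ = (4.585 − 2.944)/(0.6433 − (-1.282)) = 0.852.
μ = 2.944 − (-1.282)·0.852 = 4.037.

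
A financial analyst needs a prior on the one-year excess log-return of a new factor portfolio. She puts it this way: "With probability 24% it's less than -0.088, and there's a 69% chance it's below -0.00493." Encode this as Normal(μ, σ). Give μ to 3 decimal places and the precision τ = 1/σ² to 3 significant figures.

The p-quantile of Normal(μ,σ) is μ + z_p·σ, with z_{0.24} = -0.7063 and z_{0.69} = 0.4959.
Eliminate σ: μ = (z₂·x₁ − z₁·x₂)/(z₂ − z₁) = (0.4959·-0.088 − (-0.7063)·-0.00493)/1.202 = -0.039.
Then σ = (x₂ − x₁)/(z₂ − z₁) = (-0.00493 − -0.088)/1.202 = 0.069.
Precision τ = 1/σ² = 1/0.0691² = 209.

μ = -0.039, τ = 209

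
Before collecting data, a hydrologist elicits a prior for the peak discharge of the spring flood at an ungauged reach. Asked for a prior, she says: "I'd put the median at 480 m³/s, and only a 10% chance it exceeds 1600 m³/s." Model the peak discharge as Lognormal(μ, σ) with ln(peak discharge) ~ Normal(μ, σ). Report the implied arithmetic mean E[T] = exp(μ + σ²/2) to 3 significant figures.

E[T] ≈ 746 m³/s

If T ~ Lognormal(μ,σ) then ln T ~ Normal(μ,σ), so the p-quantile of ln T is μ + z_p·σ.
ln(480) = 6.174 and ln(1600) = 7.378; z_{0.5} = 0, z_{0.9} = 1.282.
σ = (7.378 − 6.174)/(1.282 − (0)) = 0.939.
μ = 6.174 − (0)·0.939 = 6.174.
E[T] = exp(μ + σ²/2) = exp(6.174 + 0.4413) = 746 m³/s.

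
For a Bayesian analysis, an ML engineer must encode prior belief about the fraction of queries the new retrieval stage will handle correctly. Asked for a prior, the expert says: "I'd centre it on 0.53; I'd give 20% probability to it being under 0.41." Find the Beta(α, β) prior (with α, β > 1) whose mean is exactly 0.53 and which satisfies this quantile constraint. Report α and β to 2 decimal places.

α ≈ 6.51, β ≈ 5.78

With mean 0.53 fixed, write α = 0.53s, β = 0.47s where s = α+β.
Need P(θ < 0.41) = 0.2 under Beta(0.53s, 0.47s). Normal approximation: (q−m)/√(m(1−m)/s) ≈ z_{0.2} = -0.842, so s ≈ 0.53·0.47·(-0.842)²/(0.41−0.53)² = 12.3.
At s = 12.3: P(θ<0.41) ≈ 0.200. Adjusting to match 0.2 gives s ≈ 12.29.
So α = 0.53·12.29 ≈ 6.51, β = 0.47·12.29 ≈ 5.78.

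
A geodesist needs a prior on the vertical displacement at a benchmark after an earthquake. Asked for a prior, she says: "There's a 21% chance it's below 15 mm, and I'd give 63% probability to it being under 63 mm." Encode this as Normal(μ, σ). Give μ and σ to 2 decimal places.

μ = 49.01, σ = 42.17

The p-quantile of Normal(μ,σ) is μ + z_p·σ, with z_{0.21} = -0.8064 and z_{0.63} = 0.3319.
Eliminate σ: μ = (z₂·x₁ − z₁·x₂)/(z₂ − z₁) = (0.3319·15 − (-0.8064)·63)/1.138 = 49.01.
Then σ = (x₂ − x₁)/(z₂ − z₁) = (63 − 15)/1.138 = 42.17.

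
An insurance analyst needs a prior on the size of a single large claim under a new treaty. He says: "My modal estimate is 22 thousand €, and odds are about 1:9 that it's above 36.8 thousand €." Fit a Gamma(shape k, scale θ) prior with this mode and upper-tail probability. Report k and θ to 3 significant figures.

Gamma(k,θ) with k>1 has mode (k−1)θ, so θ = 22/(k−1).
Need P(X < 36.8) = 0.9 with θ tied to k this way. Start at k = 2, θ = 22: P(X<36.8) ≈ 0.498.
Too low — raise k to concentrate. Iterating converges to k ≈ 8.14.
Then θ = 22/(8.14−1) ≈ 3.08.

k ≈ 8.14, θ ≈ 3.08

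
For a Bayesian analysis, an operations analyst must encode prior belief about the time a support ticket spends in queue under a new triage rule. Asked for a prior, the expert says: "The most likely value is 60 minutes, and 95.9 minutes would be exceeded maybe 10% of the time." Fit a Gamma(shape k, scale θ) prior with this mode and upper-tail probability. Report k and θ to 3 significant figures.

k ≈ 9.54, θ ≈ 7.02

Gamma(k,θ) with k>1 has mode (k−1)θ, so θ = 60/(k−1).
Need P(X < 95.9) = 0.9 with θ tied to k this way. Start at k = 2, θ = 60: P(X<95.9) ≈ 0.475.
Too low — raise k to concentrate. Iterating converges to k ≈ 9.54.
Then θ = 60/(9.54−1) ≈ 7.02.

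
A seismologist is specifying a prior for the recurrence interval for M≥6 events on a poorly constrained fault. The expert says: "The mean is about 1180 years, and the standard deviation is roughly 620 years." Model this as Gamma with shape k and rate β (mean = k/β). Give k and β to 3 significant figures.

For Gamma(k, rate β): mean = k/β, variance = k/β², so CV = 1/√k.
CV = SD/mean = 620/1180 = 0.5254, hence k = 1/CV² = 3.62.
Then β = k/mean = 3.62/1180 = 0.00307.

k ≈ 3.62, β ≈ 0.00307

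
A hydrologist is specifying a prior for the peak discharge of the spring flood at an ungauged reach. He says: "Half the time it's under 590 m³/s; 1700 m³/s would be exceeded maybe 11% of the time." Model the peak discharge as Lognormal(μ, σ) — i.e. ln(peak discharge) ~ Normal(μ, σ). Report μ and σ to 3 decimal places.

If T ~ Lognormal(μ,σ) then ln T ~ Normal(μ,σ), so the p-quantile of ln T is μ + z_p·σ.
ln(590) = 6.38 and ln(1700) = 7.438; z_{0.5} = 0, z_{0.89} = 1.227.
σ = (7.438 − 6.38)/(1.227 − (0)) = 0.863.
μ = 6.38 − (0)·0.863 = 6.380.

μ ≈ 6.380, σ ≈ 0.863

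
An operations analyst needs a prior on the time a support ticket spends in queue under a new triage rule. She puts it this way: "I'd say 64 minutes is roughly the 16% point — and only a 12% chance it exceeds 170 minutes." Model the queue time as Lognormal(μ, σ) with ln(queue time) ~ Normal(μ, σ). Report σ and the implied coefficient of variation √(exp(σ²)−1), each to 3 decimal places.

σ ≈ 0.450, CV ≈ 0.474

If T ~ Lognormal(μ,σ) then ln T ~ Normal(μ,σ), so the p-quantile of ln T is μ + z_p·σ.
ln(64) = 4.159 and ln(170) = 5.136; z_{0.16} = -0.9945, z_{0.88} = 1.175.
σ = (5.136 − 4.159)/(1.175 − (-0.9945)) = 0.450.
μ = 4.159 − (-0.9945)·0.450 = 4.607.
CV = √(exp(σ²)−1) = √(exp(0.2028)−1) = 0.474.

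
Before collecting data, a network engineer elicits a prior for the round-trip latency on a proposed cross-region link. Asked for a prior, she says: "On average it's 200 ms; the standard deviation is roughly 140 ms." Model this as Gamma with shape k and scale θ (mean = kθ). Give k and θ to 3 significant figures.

For Gamma(k, scale θ): mean = kθ, variance = kθ², so CV = 1/√k.
CV = SD/mean = 140/200 = 0.7, hence k = 1/CV² = 2.04.
Then θ = mean/k = 200/2.04 = 98.

k ≈ 2.04, θ ≈ 98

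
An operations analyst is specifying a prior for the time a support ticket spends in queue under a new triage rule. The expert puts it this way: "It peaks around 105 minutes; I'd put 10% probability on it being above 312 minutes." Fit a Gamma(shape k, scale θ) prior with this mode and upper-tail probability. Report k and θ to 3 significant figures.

Gamma(k,θ) with k>1 has mode (k−1)θ, so θ = 105/(k−1).
Need P(X < 312) = 0.9 with θ tied to k this way. Start at k = 2, θ = 105: P(X<312) ≈ 0.797.
Too low — raise k to concentrate. Iterating converges to k ≈ 2.6.
Then θ = 105/(2.6−1) ≈ 65.5.

k ≈ 2.6, θ ≈ 65.5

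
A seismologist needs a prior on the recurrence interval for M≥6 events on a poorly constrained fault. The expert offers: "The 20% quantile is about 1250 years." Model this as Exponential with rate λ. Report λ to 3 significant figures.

P(T < 1250.0) = 1 − e^(−λ·1250.0) = 0.2, so λ = −ln(1−0.2)/1250.0 = −ln(0.8)/1250.0 = 0.000179.

λ ≈ 0.000179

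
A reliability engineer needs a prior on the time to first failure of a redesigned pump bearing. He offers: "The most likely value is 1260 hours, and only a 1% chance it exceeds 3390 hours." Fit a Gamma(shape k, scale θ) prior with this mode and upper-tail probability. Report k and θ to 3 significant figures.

Gamma(k,θ) with k>1 has mode (k−1)θ, so θ = 1260/(k−1).
Need P(X < 3390) = 0.99 with θ tied to k this way. Start at k = 2, θ = 1260: P(X<3390) ≈ 0.750.
Too low — raise k to concentrate. Iterating converges to k ≈ 5.71.
Then θ = 1260/(5.71−1) ≈ 267.

k ≈ 5.71, θ ≈ 267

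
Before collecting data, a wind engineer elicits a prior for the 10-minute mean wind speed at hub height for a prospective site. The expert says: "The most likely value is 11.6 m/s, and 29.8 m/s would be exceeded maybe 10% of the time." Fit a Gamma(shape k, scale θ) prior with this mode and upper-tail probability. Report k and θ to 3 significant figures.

Gamma(k,θ) with k>1 has mode (k−1)θ, so θ = 11.6/(k−1).
Need P(X < 29.8) = 0.9 with θ tied to k this way. Start at k = 2, θ = 11.6: P(X<29.8) ≈ 0.727.
Too low — raise k to concentrate. Iterating converges to k ≈ 3.16.
Then θ = 11.6/(3.16−1) ≈ 5.38.

k ≈ 3.16, θ ≈ 5.38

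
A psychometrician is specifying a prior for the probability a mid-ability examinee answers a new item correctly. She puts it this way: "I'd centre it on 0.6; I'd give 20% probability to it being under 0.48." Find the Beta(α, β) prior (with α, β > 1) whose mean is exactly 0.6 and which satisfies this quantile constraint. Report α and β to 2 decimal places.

α ≈ 6.95, β ≈ 4.64

With mean 0.6 fixed, write α = 0.6s, β = 0.4s where s = α+β.
Need P(θ < 0.48) = 0.2 under Beta(0.6s, 0.4s). Normal approximation: (q−m)/√(m(1−m)/s) ≈ z_{0.2} = -0.842, so s ≈ 0.6·0.4·(-0.842)²/(0.48−0.6)² = 11.8.
At s = 11.8: P(θ<0.48) ≈ 0.198. Adjusting to match 0.2 gives s ≈ 11.59.
So α = 0.6·11.59 ≈ 6.95, β = 0.4·11.59 ≈ 4.64.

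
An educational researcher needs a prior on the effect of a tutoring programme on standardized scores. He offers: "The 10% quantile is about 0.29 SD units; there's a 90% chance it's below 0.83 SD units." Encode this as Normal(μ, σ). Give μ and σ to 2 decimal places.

For Normal(μ,σ), the p-quantile is μ + z_p·σ. Here z_{0.1} = -1.282, z_{0.9} = 1.282.
So 0.29 = μ − 1.282σ and 0.83 = μ + 1.282σ.
Subtracting: σ = (0.83 − 0.29)/(1.282 − (-1.282)) = 0.21.
Then μ = 0.29 − (-1.282)·0.21 = 0.56.

μ = 0.56, σ = 0.21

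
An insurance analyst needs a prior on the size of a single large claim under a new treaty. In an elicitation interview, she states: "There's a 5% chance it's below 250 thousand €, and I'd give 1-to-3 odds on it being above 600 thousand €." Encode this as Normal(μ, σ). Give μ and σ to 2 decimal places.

The p-quantile of Normal(μ,σ) is μ + z_p·σ, with z_{0.05} = -1.645 and z_{0.75} = 0.6745.
Eliminate σ: μ = (z₂·x₁ − z₁·x₂)/(z₂ − z₁) = (0.6745·250 − (-1.645)·600)/2.319 = 498.22.
Then σ = (x₂ − x₁)/(z₂ − z₁) = (600 − 250)/2.319 = 150.90.

μ = 498.22, σ = 150.90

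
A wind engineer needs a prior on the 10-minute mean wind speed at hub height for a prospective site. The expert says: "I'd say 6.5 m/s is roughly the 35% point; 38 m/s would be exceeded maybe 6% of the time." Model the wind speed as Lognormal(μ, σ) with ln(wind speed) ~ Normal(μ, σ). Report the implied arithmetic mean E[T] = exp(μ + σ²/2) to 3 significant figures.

If T ~ Lognormal(μ,σ) then ln T ~ Normal(μ,σ), so the p-quantile of ln T is μ + z_p·σ.
ln(6.5) = 1.872 and ln(38) = 3.638; z_{0.35} = -0.3853, z_{0.94} = 1.555.
σ = (3.638 − 1.872)/(1.555 − (-0.3853)) = 0.910.
μ = 1.872 − (-0.3853)·0.910 = 2.223.
E[T] = exp(μ + σ²/2) = exp(2.223 + 0.4142) = 14 m/s.

E[T] ≈ 14 m/s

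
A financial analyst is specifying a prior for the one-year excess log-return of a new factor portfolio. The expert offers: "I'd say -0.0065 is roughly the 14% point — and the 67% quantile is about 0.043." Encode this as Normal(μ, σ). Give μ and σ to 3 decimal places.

For Normal(μ,σ), the p-quantile is μ + z_p·σ. Here z_{0.14} = -1.08, z_{0.67} = 0.4399.
So -0.0065 = μ − 1.08σ and 0.043 = μ + 0.4399σ.
Subtracting: σ = (0.043 − -0.0065)/(0.4399 − (-1.08)) = 0.033.
Then μ = -0.0065 − (-1.08)·0.033 = 0.029.

μ = 0.029, σ = 0.033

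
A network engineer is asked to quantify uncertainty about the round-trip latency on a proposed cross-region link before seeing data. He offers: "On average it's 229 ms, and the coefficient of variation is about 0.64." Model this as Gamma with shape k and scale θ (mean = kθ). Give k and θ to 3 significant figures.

For Gamma(k, scale θ): mean = kθ, variance = kθ², so CV = 1/√k.
CV = 0.64, hence k = 1/CV² = 2.44.
Then θ = mean/k = 229/2.44 = 93.8.

k ≈ 2.44, θ ≈ 93.8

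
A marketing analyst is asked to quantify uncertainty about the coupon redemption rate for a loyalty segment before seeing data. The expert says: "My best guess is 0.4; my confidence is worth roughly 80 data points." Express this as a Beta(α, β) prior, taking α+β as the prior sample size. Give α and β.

Under the effective-sample-size interpretation, Beta(α, β) has prior mean α/(α+β) and prior sample size α+β.
So α+β = 80 and α/(α+β) = 0.4, giving α = 0.4·80 = 32 and β = 80 − 32 = 48.

α = 32, β = 48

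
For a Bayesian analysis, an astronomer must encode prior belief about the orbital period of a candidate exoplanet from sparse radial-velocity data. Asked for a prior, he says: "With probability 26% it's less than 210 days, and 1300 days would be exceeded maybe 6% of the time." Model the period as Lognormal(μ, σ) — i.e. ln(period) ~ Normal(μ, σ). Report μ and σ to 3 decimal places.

μ ≈ 5.881, σ ≈ 0.829

If T ~ Lognormal(μ,σ) then ln T ~ Normal(μ,σ), so the p-quantile of ln T is μ + z_p·σ.
ln(210) = 5.347 and ln(1300) = 7.17; z_{0.26} = -0.6433, z_{0.94} = 1.555.
σ = (7.17 − 5.347)/(1.555 − (-0.6433)) = 0.829.
μ = 5.347 − (-0.6433)·0.829 = 5.881.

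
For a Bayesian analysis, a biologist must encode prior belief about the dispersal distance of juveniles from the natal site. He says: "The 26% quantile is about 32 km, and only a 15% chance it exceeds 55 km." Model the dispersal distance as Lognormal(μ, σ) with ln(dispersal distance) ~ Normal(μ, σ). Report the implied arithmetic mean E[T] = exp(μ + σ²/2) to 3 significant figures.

E[T] ≈ 41.5 km

If T ~ Lognormal(μ,σ) then ln T ~ Normal(μ,σ), so the p-quantile of ln T is μ + z_p·σ.
ln(32) = 3.466 and ln(55) = 4.007; z_{0.26} = -0.6433, z_{0.85} = 1.036.
σ = (4.007 − 3.466)/(1.036 − (-0.6433)) = 0.322.
μ = 3.466 − (-0.6433)·0.322 = 3.673.
E[T] = exp(μ + σ²/2) = exp(3.673 + 0.0520) = 41.5 km.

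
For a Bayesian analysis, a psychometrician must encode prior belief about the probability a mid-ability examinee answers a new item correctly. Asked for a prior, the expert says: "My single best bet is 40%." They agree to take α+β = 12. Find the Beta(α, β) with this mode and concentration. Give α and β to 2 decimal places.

For α,β > 1 the Beta mode is (α−1)/(α+β−2). With α+β = 12, the mode is (α−1)/10.
Set (α−1)/10 = 0.4 → α = 1 + 0.4·10 = 5.00.
β = 12 − α = 7.00.

α = 5.00, β = 7.00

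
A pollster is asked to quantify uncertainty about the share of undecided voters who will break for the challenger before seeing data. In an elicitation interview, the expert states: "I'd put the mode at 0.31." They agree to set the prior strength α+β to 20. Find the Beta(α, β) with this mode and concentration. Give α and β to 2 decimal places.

For α,β > 1 the Beta mode is (α−1)/(α+β−2). With α+β = 20, the mode is (α−1)/18.
Set (α−1)/18 = 0.31 → α = 1 + 0.31·18 = 6.58.
β = 20 − α = 13.42.

α = 6.58, β = 13.42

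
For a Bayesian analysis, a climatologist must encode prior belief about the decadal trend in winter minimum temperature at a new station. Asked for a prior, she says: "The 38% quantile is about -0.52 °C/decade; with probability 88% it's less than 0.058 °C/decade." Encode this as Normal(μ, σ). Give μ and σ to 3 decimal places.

μ = -0.401, σ = 0.390

For Normal(μ,σ), the p-quantile is μ + z_p·σ. Here z_{0.38} = -0.3055, z_{0.88} = 1.175.
So -0.52 = μ − 0.3055σ and 0.058 = μ + 1.175σ.
Subtracting: σ = (0.058 − -0.52)/(1.175 − (-0.3055)) = 0.390.
Then μ = -0.52 − (-0.3055)·0.390 = -0.401.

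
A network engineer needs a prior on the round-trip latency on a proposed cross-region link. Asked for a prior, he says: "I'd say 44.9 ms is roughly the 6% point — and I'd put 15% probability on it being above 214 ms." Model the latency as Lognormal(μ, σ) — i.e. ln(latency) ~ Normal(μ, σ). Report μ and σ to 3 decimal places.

If T ~ Lognormal(μ,σ) then ln T ~ Normal(μ,σ), so the p-quantile of ln T is μ + z_p·σ.
ln(44.9) = 3.804 and ln(214) = 5.366; z_{0.06} = -1.555, z_{0.85} = 1.036.
σ = (5.366 − 3.804)/(1.036 − (-1.555)) = 0.603.
μ = 3.804 − (-1.555)·0.603 = 4.741.

μ ≈ 4.741, σ ≈ 0.603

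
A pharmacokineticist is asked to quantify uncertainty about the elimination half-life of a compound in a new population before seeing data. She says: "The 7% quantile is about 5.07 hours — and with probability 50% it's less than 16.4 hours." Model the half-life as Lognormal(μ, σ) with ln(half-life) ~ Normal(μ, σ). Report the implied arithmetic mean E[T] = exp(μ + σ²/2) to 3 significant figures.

If T ~ Lognormal(μ,σ) then ln T ~ Normal(μ,σ), so the p-quantile of ln T is μ + z_p·σ.
ln(5.07) = 1.623 and ln(16.4) = 2.797; z_{0.07} = -1.476, z_{0.5} = 0.
σ = (2.797 − 1.623)/(0 − (-1.476)) = 0.795.
μ = 1.623 − (-1.476)·0.795 = 2.797.
E[T] = exp(μ + σ²/2) = exp(2.797 + 0.3164) = 22.5 hours.

E[T] ≈ 22.5 hours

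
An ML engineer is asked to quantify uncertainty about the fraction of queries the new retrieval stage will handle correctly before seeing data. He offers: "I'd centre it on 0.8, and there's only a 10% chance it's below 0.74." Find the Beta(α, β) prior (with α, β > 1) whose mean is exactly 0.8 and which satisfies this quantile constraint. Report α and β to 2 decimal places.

With mean 0.8 fixed, write α = 0.8s, β = 0.2s where s = α+β.
Need P(θ < 0.74) = 0.1 under Beta(0.8s, 0.2s). Normal approximation: (q−m)/√(m(1−m)/s) ≈ z_{0.1} = -1.28, so s ≈ 0.8·0.2·(-1.28)²/(0.74−0.8)² = 73.0.
At s = 73.0: P(θ<0.74) ≈ 0.105. Adjusting to match 0.1 gives s ≈ 76.34.
So α = 0.8·76.34 ≈ 61.07, β = 0.2·76.34 ≈ 15.27.

α ≈ 61.07, β ≈ 15.27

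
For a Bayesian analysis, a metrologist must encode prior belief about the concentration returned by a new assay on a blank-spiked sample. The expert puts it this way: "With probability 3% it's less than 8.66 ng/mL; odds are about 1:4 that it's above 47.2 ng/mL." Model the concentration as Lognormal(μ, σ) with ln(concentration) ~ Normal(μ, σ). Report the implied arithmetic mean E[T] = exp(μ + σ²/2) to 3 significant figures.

If T ~ Lognormal(μ,σ) then ln T ~ Normal(μ,σ), so the p-quantile of ln T is μ + z_p·σ.
ln(8.66) = 2.159 and ln(47.2) = 3.854; z_{0.03} = -1.881, z_{0.8} = 0.8416.
σ = (3.854 − 2.159)/(0.8416 − (-1.881)) = 0.623.
μ = 2.159 − (-1.881)·0.623 = 3.330.
E[T] = exp(μ + σ²/2) = exp(3.330 + 0.1940) = 33.9 ng/mL.

E[T] ≈ 33.9 ng/mL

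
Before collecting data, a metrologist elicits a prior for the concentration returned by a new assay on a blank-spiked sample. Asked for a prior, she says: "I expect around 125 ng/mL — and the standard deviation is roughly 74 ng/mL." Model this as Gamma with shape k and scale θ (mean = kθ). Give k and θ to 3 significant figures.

For Gamma(k, scale θ): mean = kθ, variance = kθ², so CV = 1/√k.
CV = SD/mean = 74/125 = 0.592, hence k = 1/CV² = 2.85.
Then θ = mean/k = 125/2.85 = 43.8.

k ≈ 2.85, θ ≈ 43.8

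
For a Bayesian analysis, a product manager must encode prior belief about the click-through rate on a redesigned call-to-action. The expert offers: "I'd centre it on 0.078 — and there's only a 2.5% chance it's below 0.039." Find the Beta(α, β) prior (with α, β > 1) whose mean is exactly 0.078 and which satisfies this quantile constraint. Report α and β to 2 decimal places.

α ≈ 10.42, β ≈ 123.13

With mean 0.078 fixed, write α = 0.078s, β = 0.922s where s = α+β.
Need P(θ < 0.039) = 0.025 under Beta(0.078s, 0.922s). Normal approximation: (q−m)/√(m(1−m)/s) ≈ z_{0.025} = -1.96, so s ≈ 0.078·0.922·(-1.96)²/(0.039−0.078)² = 181.6.
At s = 181.6: P(θ<0.039) ≈ 0.010. Adjusting to match 0.025 gives s ≈ 133.55.
So α = 0.078·133.55 ≈ 10.42, β = 0.922·133.55 ≈ 123.13.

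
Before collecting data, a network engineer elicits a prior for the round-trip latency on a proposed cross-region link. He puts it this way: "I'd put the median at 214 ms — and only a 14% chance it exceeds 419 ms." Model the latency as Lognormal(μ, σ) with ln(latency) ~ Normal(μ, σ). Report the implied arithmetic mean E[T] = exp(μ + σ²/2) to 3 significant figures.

If T ~ Lognormal(μ,σ) then ln T ~ Normal(μ,σ), so the p-quantile of ln T is μ + z_p·σ.
ln(214) = 5.366 and ln(419) = 6.038; z_{0.5} = 0, z_{0.86} = 1.08.
σ = (6.038 − 5.366)/(1.08 − (0)) = 0.622.
μ = 5.366 − (0)·0.622 = 5.366.
E[T] = exp(μ + σ²/2) = exp(5.366 + 0.1934) = 260 ms.

E[T] ≈ 260 ms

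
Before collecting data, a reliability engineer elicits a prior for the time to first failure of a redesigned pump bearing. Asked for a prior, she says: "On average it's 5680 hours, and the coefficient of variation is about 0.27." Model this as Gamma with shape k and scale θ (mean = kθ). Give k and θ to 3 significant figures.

For Gamma(k, scale θ): mean = kθ, variance = kθ², so CV = 1/√k.
CV = 0.27, hence k = 1/CV² = 13.7.
Then θ = mean/k = 5680/13.7 = 414.

k ≈ 13.7, θ ≈ 414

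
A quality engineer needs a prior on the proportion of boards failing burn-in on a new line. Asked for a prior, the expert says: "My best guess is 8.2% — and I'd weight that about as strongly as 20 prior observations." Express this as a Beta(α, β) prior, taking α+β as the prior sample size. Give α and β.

α = 1.64, β = 18.36

Under the effective-sample-size interpretation, Beta(α, β) has prior mean α/(α+β) and prior sample size α+β.
So α+β = 20 and α/(α+β) = 0.082, giving α = 0.082·20 = 1.64 and β = 20 − 1.64 = 18.36.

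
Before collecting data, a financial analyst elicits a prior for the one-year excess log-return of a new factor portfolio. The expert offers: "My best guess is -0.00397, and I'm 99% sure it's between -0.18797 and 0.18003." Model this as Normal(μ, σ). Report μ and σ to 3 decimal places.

A symmetric 99% interval runs μ ± z·σ with z = 2.576.
Half-width = 0.184, so σ = 0.184/2.576 = 0.071.
μ is the stated best guess, -0.004.

μ = -0.004, σ = 0.071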